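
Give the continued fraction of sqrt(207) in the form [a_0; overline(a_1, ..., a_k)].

Write x_i = (sqrt(207) + m_i)/d_i with (m_0, d_0) = (0, 1). a_0 = floor(sqrt(207)) = 14, since 14^2 = 196 <= 207 < 225 = 15^2.
Iterate m_{i+1} = d_i*a_i - m_i, d_{i+1} = (207 - m_{i+1}^2)/d_i, a_{i+1} = floor((a_0 + m_{i+1})/d_{i+1}):
  m_1 = 1*14 - 0 = 14, d_1 = (207 - 14^2)/1 = 11/1 = 11, a_1 = floor((14 + 14)/11) = 2.
  m_2 = 11*2 - 14 = 8, d_2 = (207 - 8^2)/11 = 143/11 = 13, a_2 = floor((14 + 8)/13) = 1.
  m_3 = 13*1 - 8 = 5, d_3 = (207 - 5^2)/13 = 182/13 = 14, a_3 = floor((14 + 5)/14) = 1.
  m_4 = 14*1 - 5 = 9, d_4 = (207 - 9^2)/14 = 126/14 = 9, a_4 = floor((14 + 9)/9) = 2.
  m_5 = 9*2 - 9 = 9, d_5 = (207 - 9^2)/9 = 126/9 = 14, a_5 = floor((14 + 9)/14) = 1.
  m_6 = 14*1 - 9 = 5, d_6 = (207 - 5^2)/14 = 182/14 = 13, a_6 = floor((14 + 5)/13) = 1.
  m_7 = 13*1 - 5 = 8, d_7 = (207 - 8^2)/13 = 143/13 = 11, a_7 = floor((14 + 8)/11) = 2.
  m_8 = 11*2 - 8 = 14, d_8 = (207 - 14^2)/11 = 11/11 = 1, a_8 = floor((14 + 14)/1) = 28.
  m_9 = 1*28 - 14 = 14, d_9 = (207 - 14^2)/1 = 11/1 = 11: (m_9, d_9) = (m_1, d_1) = (14, 11), so from here the quotients repeat a_1, ..., a_8; the period length is 8.
Hence the expansion of sqrt(207) is a_0 = 14 followed by the repeating block 2, 1, 1, 2, 1, 1, 2, 28 (period 8).

[14; overline(2, 1, 1, 2, 1, 1, 2, 28)]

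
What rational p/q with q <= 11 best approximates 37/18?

Expand x = 37/18 as a continued fraction with the Euclidean algorithm:
  37 = 2*18 + 1, so a_0 = 2.
  18 = 18*1 + 0, so a_1 = 18.
so x = [2; 18].
Convergents (p_i = a_i*p_{i-1} + p_{i-2}, q_i = a_i*q_{i-1} + q_{i-2} with p_{-2}=0, p_{-1}=1, q_{-2}=1, q_{-1}=0), until the denominator exceeds 11:
  i=0: a_0=2, p_0 = 2*1 + 0 = 2, q_0 = 2*0 + 1 = 1.
  i=1: a_1=18, p_1 = 18*2 + 1 = 37, q_1 = 18*1 + 0 = 18.
q_1 = 18 > 11, so the last convergent with denominator <= 11 is p_0/q_0 = 2/1.
The closest fraction with denominator <= 11 is either p_0/q_0 or the intermediate fraction (k*p_0 + p_{-1})/(k*q_0 + q_{-1}) with the largest k >= 1 whose denominator stays <= 11; these approach x as k grows, and every other convergent or intermediate fraction in range is farther away.
Largest k: floor((11 - q_{-1})/q_0) = floor((11 - 0)/1) = 11 (using the seeds p_{-1} = 1, q_{-1} = 0).
That gives (11*2 + 1)/(11*1 + 0) = 23/11.
Compare the errors: |x - 2/1| = |37*1 - 2*18|/(18*1) = 1/18, and |x - 23/11| = |37*11 - 23*18|/(18*11) = 7/198.
Cross-multiplying, 7*18 = 126 < 198 = 1*198, so 7/198 is smaller: the intermediate fraction 23/11 is closer to x than 2/1.

23/11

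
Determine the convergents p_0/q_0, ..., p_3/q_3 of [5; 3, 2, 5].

Using the convergent recurrence p_i = a_i*p_{i-1} + p_{i-2}, q_i = a_i*q_{i-1} + q_{i-2} with p_{-2}=0, p_{-1}=1, q_{-2}=1, q_{-1}=0:
  i=0: a_0=5, p_0 = 5*1 + 0 = 5, q_0 = 5*0 + 1 = 1.
  i=1: a_1=3, p_1 = 3*5 + 1 = 16, q_1 = 3*1 + 0 = 3.
  i=2: a_2=2, p_2 = 2*16 + 5 = 37, q_2 = 2*3 + 1 = 7.
  i=3: a_3=5, p_3 = 5*37 + 16 = 201, q_3 = 5*7 + 3 = 38.

5/1, 16/3, 37/7, 201/38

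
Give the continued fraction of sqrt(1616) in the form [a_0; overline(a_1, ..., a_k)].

Write x_i = (sqrt(1616) + m_i)/d_i with (m_0, d_0) = (0, 1). a_0 = floor(sqrt(1616)) = 40, since 40^2 = 1600 <= 1616 < 1681 = 41^2.
Iterate m_{i+1} = d_i*a_i - m_i, d_{i+1} = (1616 - m_{i+1}^2)/d_i, a_{i+1} = floor((a_0 + m_{i+1})/d_{i+1}):
  m_1 = 1*40 - 0 = 40, d_1 = (1616 - 40^2)/1 = 16/1 = 16, a_1 = floor((40 + 40)/16) = 5.
  m_2 = 16*5 - 40 = 40, d_2 = (1616 - 40^2)/16 = 16/16 = 1, a_2 = floor((40 + 40)/1) = 80.
  m_3 = 1*80 - 40 = 40, d_3 = (1616 - 40^2)/1 = 16/1 = 16: (m_3, d_3) = (m_1, d_1) = (40, 16), so from here the quotients repeat a_1, a_2; the period length is 2.
Hence the expansion of sqrt(1616) is a_0 = 40 followed by the repeating block 5, 80 (period 2).

[40; overline(5, 80)]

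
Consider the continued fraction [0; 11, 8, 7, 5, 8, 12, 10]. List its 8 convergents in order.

Using the convergent recurrence p_i = a_i*p_{i-1} + p_{i-2}, q_i = a_i*q_{i-1} + q_{i-2} with p_{-2}=0, p_{-1}=1, q_{-2}=1, q_{-1}=0:
  i=0: a_0=0, p_0 = 0*1 + 0 = 0, q_0 = 0*0 + 1 = 1.
  i=1: a_1=11, p_1 = 11*0 + 1 = 1, q_1 = 11*1 + 0 = 11.
  i=2: a_2=8, p_2 = 8*1 + 0 = 8, q_2 = 8*11 + 1 = 89.
  i=3: a_3=7, p_3 = 7*8 + 1 = 57, q_3 = 7*89 + 11 = 634.
  i=4: a_4=5, p_4 = 5*57 + 8 = 293, q_4 = 5*634 + 89 = 3259.
  i=5: a_5=8, p_5 = 8*293 + 57 = 2401, q_5 = 8*3259 + 634 = 26706.
  i=6: a_6=12, p_6 = 12*2401 + 293 = 29105, q_6 = 12*26706 + 3259 = 323731.
  i=7: a_7=10, p_7 = 10*29105 + 2401 = 293451, q_7 = 10*323731 + 26706 = 3264016.

0/1, 1/11, 8/89, 57/634, 293/3259, 2401/26706, 29105/323731, 293451/3264016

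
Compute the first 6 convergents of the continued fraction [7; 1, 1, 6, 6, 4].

Using the convergent recurrence p_i = a_i*p_{i-1} + p_{i-2}, q_i = a_i*q_{i-1} + q_{i-2} with p_{-2}=0, p_{-1}=1, q_{-2}=1, q_{-1}=0:
  i=0: a_0=7, p_0 = 7*1 + 0 = 7, q_0 = 7*0 + 1 = 1.
  i=1: a_1=1, p_1 = 1*7 + 1 = 8, q_1 = 1*1 + 0 = 1.
  i=2: a_2=1, p_2 = 1*8 + 7 = 15, q_2 = 1*1 + 1 = 2.
  i=3: a_3=6, p_3 = 6*15 + 8 = 98, q_3 = 6*2 + 1 = 13.
  i=4: a_4=6, p_4 = 6*98 + 15 = 603, q_4 = 6*13 + 2 = 80.
  i=5: a_5=4, p_5 = 4*603 + 98 = 2510, q_5 = 4*80 + 13 = 333.

7/1, 8/1, 15/2, 98/13, 603/80, 2510/333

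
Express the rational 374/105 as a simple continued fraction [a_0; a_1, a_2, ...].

[3; 1, 1, 3, 1, 1, 6]

Run the Euclidean algorithm on 374 and 105; the successive quotients are the partial quotients a_0, a_1, ... (each step inverts the fractional part left over by the previous one):
  374 = 3*105 + 59, so a_0 = 3.
  105 = 1*59 + 46, so a_1 = 1.
  59 = 1*46 + 13, so a_2 = 1.
  46 = 3*13 + 7, so a_3 = 3.
  13 = 1*7 + 6, so a_4 = 1.
  7 = 1*6 + 1, so a_5 = 1.
  6 = 6*1 + 0, so a_6 = 6.
The remainder reaches 0 after 7 divisions, so the expansion has 7 partial quotients, read off in order.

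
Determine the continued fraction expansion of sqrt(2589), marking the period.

[50; (1, 7, 2, 24, 1, 32, 1, 24, 2, 7, 1, 100)]

Write x_i = (sqrt(2589) + m_i)/d_i with (m_0, d_0) = (0, 1). a_0 = floor(sqrt(2589)) = 50, since 50^2 = 2500 <= 2589 < 2601 = 51^2.
Iterate m_{i+1} = d_i*a_i - m_i, d_{i+1} = (2589 - m_{i+1}^2)/d_i, a_{i+1} = floor((a_0 + m_{i+1})/d_{i+1}):
  m_1 = 1*50 - 0 = 50, d_1 = (2589 - 50^2)/1 = 89/1 = 89, a_1 = floor((50 + 50)/89) = 1.
  m_2 = 89*1 - 50 = 39, d_2 = (2589 - 39^2)/89 = 1068/89 = 12, a_2 = floor((50 + 39)/12) = 7.
  m_3 = 12*7 - 39 = 45, d_3 = (2589 - 45^2)/12 = 564/12 = 47, a_3 = floor((50 + 45)/47) = 2.
  m_4 = 47*2 - 45 = 49, d_4 = (2589 - 49^2)/47 = 188/47 = 4, a_4 = floor((50 + 49)/4) = 24.
  m_5 = 4*24 - 49 = 47, d_5 = (2589 - 47^2)/4 = 380/4 = 95, a_5 = floor((50 + 47)/95) = 1.
  m_6 = 95*1 - 47 = 48, d_6 = (2589 - 48^2)/95 = 285/95 = 3, a_6 = floor((50 + 48)/3) = 32.
  m_7 = 3*32 - 48 = 48, d_7 = (2589 - 48^2)/3 = 285/3 = 95, a_7 = floor((50 + 48)/95) = 1.
  m_8 = 95*1 - 48 = 47, d_8 = (2589 - 47^2)/95 = 380/95 = 4, a_8 = floor((50 + 47)/4) = 24.
  m_9 = 4*24 - 47 = 49, d_9 = (2589 - 49^2)/4 = 188/4 = 47, a_9 = floor((50 + 49)/47) = 2.
  m_10 = 47*2 - 49 = 45, d_10 = (2589 - 45^2)/47 = 564/47 = 12, a_10 = floor((50 + 45)/12) = 7.
  m_11 = 12*7 - 45 = 39, d_11 = (2589 - 39^2)/12 = 1068/12 = 89, a_11 = floor((50 + 39)/89) = 1.
  m_12 = 89*1 - 39 = 50, d_12 = (2589 - 50^2)/89 = 89/89 = 1, a_12 = floor((50 + 50)/1) = 100.
  m_13 = 1*100 - 50 = 50, d_13 = (2589 - 50^2)/1 = 89/1 = 89: (m_13, d_13) = (m_1, d_1) = (50, 89), so from here the quotients repeat a_1, ..., a_12; the period length is 12.
Hence the expansion of sqrt(2589) is a_0 = 50 followed by the repeating block 1, 7, 2, 24, 1, 32, 1, 24, 2, 7, 1, 100 (period 12).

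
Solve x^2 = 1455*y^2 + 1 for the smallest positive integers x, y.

(x, y) = (23764, 623)

First expand sqrt(1455) as a continued fraction. With x_i = (sqrt(1455) + m_i)/d_i and (m_0, d_0) = (0, 1): a_0 = floor(sqrt(1455)) = 38, since 38^2 = 1444 <= 1455 < 1521 = 39^2.
Iterate m_{i+1} = d_i*a_i - m_i, d_{i+1} = (1455 - m_{i+1}^2)/d_i, a_{i+1} = floor((a_0 + m_{i+1})/d_{i+1}):
  m_1 = 1*38 - 0 = 38, d_1 = (1455 - 38^2)/1 = 11/1 = 11, a_1 = floor((38 + 38)/11) = 6.
  m_2 = 11*6 - 38 = 28, d_2 = (1455 - 28^2)/11 = 671/11 = 61, a_2 = floor((38 + 28)/61) = 1.
  m_3 = 61*1 - 28 = 33, d_3 = (1455 - 33^2)/61 = 366/61 = 6, a_3 = floor((38 + 33)/6) = 11.
  m_4 = 6*11 - 33 = 33, d_4 = (1455 - 33^2)/6 = 366/6 = 61, a_4 = floor((38 + 33)/61) = 1.
  m_5 = 61*1 - 33 = 28, d_5 = (1455 - 28^2)/61 = 671/61 = 11, a_5 = floor((38 + 28)/11) = 6.
  m_6 = 11*6 - 28 = 38, d_6 = (1455 - 38^2)/11 = 11/11 = 1, a_6 = floor((38 + 38)/1) = 76.
  m_7 = 1*76 - 38 = 38, d_7 = (1455 - 38^2)/1 = 11/1 = 11: (m_7, d_7) = (m_1, d_1) = (38, 11), so from here the quotients repeat a_1, ..., a_6; the period length is 6.
So sqrt(1455) = [38; (6, 1, 11, 1, 6, 76)] with period length k = 6.
k is even, so the fundamental solution of x^2 - 1455y^2 = 1 is (p_{k-1}, q_{k-1}) = (p_5, q_5); compute convergents through index 5.
Convergents (p_i = a_i*p_{i-1} + p_{i-2}, q_i = a_i*q_{i-1} + q_{i-2} with p_{-2}=0, p_{-1}=1, q_{-2}=1, q_{-1}=0):
  i=0: a_0=38, p_0 = 38*1 + 0 = 38, q_0 = 38*0 + 1 = 1.
  i=1: a_1=6, p_1 = 6*38 + 1 = 229, q_1 = 6*1 + 0 = 6.
  i=2: a_2=1, p_2 = 1*229 + 38 = 267, q_2 = 1*6 + 1 = 7.
  i=3: a_3=11, p_3 = 11*267 + 229 = 3166, q_3 = 11*7 + 6 = 83.
  i=4: a_4=1, p_4 = 1*3166 + 267 = 3433, q_4 = 1*83 + 7 = 90.
  i=5: a_5=6, p_5 = 6*3433 + 3166 = 23764, q_5 = 6*90 + 83 = 623.
Check: 23764^2 - 1455*623^2 = 564727696 - 564727695 = 1, so (x, y) = (23764, 623) solves the equation, and by the theorem it is the least positive solution.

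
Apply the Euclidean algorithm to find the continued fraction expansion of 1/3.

Run the Euclidean algorithm on 1 and 3; the successive quotients are the partial quotients a_0, a_1, ... (each step inverts the fractional part left over by the previous one):
  1 = 0*3 + 1, so a_0 = 0.
  3 = 3*1 + 0, so a_1 = 3.
The remainder reaches 0 after 2 divisions, so the expansion has 2 partial quotients, read off in order.

[0; 3]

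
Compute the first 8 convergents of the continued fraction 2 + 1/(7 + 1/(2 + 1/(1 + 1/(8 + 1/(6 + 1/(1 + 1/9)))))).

2/1, 15/7, 32/15, 47/22, 408/191, 2495/1168, 2903/1359, 28622/13399

Using the convergent recurrence p_i = a_i*p_{i-1} + p_{i-2}, q_i = a_i*q_{i-1} + q_{i-2} with p_{-2}=0, p_{-1}=1, q_{-2}=1, q_{-1}=0:
  i=0: a_0=2, p_0 = 2*1 + 0 = 2, q_0 = 2*0 + 1 = 1.
  i=1: a_1=7, p_1 = 7*2 + 1 = 15, q_1 = 7*1 + 0 = 7.
  i=2: a_2=2, p_2 = 2*15 + 2 = 32, q_2 = 2*7 + 1 = 15.
  i=3: a_3=1, p_3 = 1*32 + 15 = 47, q_3 = 1*15 + 7 = 22.
  i=4: a_4=8, p_4 = 8*47 + 32 = 408, q_4 = 8*22 + 15 = 191.
  i=5: a_5=6, p_5 = 6*408 + 47 = 2495, q_5 = 6*191 + 22 = 1168.
  i=6: a_6=1, p_6 = 1*2495 + 408 = 2903, q_6 = 1*1168 + 191 = 1359.
  i=7: a_7=9, p_7 = 9*2903 + 2495 = 28622, q_7 = 9*1359 + 1168 = 13399.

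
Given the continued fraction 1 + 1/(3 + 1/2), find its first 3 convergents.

Using the convergent recurrence p_i = a_i*p_{i-1} + p_{i-2}, q_i = a_i*q_{i-1} + q_{i-2} with p_{-2}=0, p_{-1}=1, q_{-2}=1, q_{-1}=0:
  i=0: a_0=1, p_0 = 1*1 + 0 = 1, q_0 = 1*0 + 1 = 1.
  i=1: a_1=3, p_1 = 3*1 + 1 = 4, q_1 = 3*1 + 0 = 3.
  i=2: a_2=2, p_2 = 2*4 + 1 = 9, q_2 = 2*3 + 1 = 7.

1/1, 4/3, 9/7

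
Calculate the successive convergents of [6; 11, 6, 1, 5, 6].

6/1, 67/11, 408/67, 475/78, 2783/457, 17173/2820

Using the convergent recurrence p_i = a_i*p_{i-1} + p_{i-2}, q_i = a_i*q_{i-1} + q_{i-2} with p_{-2}=0, p_{-1}=1, q_{-2}=1, q_{-1}=0:
  i=0: a_0=6, p_0 = 6*1 + 0 = 6, q_0 = 6*0 + 1 = 1.
  i=1: a_1=11, p_1 = 11*6 + 1 = 67, q_1 = 11*1 + 0 = 11.
  i=2: a_2=6, p_2 = 6*67 + 6 = 408, q_2 = 6*11 + 1 = 67.
  i=3: a_3=1, p_3 = 1*408 + 67 = 475, q_3 = 1*67 + 11 = 78.
  i=4: a_4=5, p_4 = 5*475 + 408 = 2783, q_4 = 5*78 + 67 = 457.
  i=5: a_5=6, p_5 = 6*2783 + 475 = 17173, q_5 = 6*457 + 78 = 2820.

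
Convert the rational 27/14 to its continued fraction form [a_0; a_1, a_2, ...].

Run the Euclidean algorithm on 27 and 14; the successive quotients are the partial quotients a_0, a_1, ... (each step inverts the fractional part left over by the previous one):
  27 = 1*14 + 13, so a_0 = 1.
  14 = 1*13 + 1, so a_1 = 1.
  13 = 13*1 + 0, so a_2 = 13.
The remainder reaches 0 after 3 divisions, so the expansion has 3 partial quotients, read off in order.

[1; 1, 13]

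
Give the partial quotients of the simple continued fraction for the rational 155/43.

Run the Euclidean algorithm on 155 and 43; the successive quotients are the partial quotients a_0, a_1, ... (each step inverts the fractional part left over by the previous one):
  155 = 3*43 + 26, so a_0 = 3.
  43 = 1*26 + 17, so a_1 = 1.
  26 = 1*17 + 9, so a_2 = 1.
  17 = 1*9 + 8, so a_3 = 1.
  9 = 1*8 + 1, so a_4 = 1.
  8 = 8*1 + 0, so a_5 = 8.
The remainder reaches 0 after 6 divisions, so the expansion has 6 partial quotients, read off in order.

[3; 1, 1, 1, 1, 8]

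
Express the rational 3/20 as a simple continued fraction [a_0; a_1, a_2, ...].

Run the Euclidean algorithm on 3 and 20; the successive quotients are the partial quotients a_0, a_1, ... (each step inverts the fractional part left over by the previous one):
  3 = 0*20 + 3, so a_0 = 0.
  20 = 6*3 + 2, so a_1 = 6.
  3 = 1*2 + 1, so a_2 = 1.
  2 = 2*1 + 0, so a_3 = 2.
The remainder reaches 0 after 4 divisions, so the expansion has 4 partial quotients, read off in order.

[0; 6, 1, 2]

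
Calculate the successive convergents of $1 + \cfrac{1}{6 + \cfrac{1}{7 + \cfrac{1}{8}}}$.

1/1, 7/6, 50/43, 407/350

Using the convergent recurrence p_i = a_i*p_{i-1} + p_{i-2}, q_i = a_i*q_{i-1} + q_{i-2} with p_{-2}=0, p_{-1}=1, q_{-2}=1, q_{-1}=0:
  i=0: a_0=1, p_0 = 1*1 + 0 = 1, q_0 = 1*0 + 1 = 1.
  i=1: a_1=6, p_1 = 6*1 + 1 = 7, q_1 = 6*1 + 0 = 6.
  i=2: a_2=7, p_2 = 7*7 + 1 = 50, q_2 = 7*6 + 1 = 43.
  i=3: a_3=8, p_3 = 8*50 + 7 = 407, q_3 = 8*43 + 6 = 350.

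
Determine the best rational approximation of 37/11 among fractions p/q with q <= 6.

Expand x = 37/11 as a continued fraction with the Euclidean algorithm:
  37 = 3*11 + 4, so a_0 = 3.
  11 = 2*4 + 3, so a_1 = 2.
  4 = 1*3 + 1, so a_2 = 1.
  3 = 3*1 + 0, so a_3 = 3.
so x = [3; 2, 1, 3].
Convergents (p_i = a_i*p_{i-1} + p_{i-2}, q_i = a_i*q_{i-1} + q_{i-2} with p_{-2}=0, p_{-1}=1, q_{-2}=1, q_{-1}=0), until the denominator exceeds 6:
  i=0: a_0=3, p_0 = 3*1 + 0 = 3, q_0 = 3*0 + 1 = 1.
  i=1: a_1=2, p_1 = 2*3 + 1 = 7, q_1 = 2*1 + 0 = 2.
  i=2: a_2=1, p_2 = 1*7 + 3 = 10, q_2 = 1*2 + 1 = 3.
  i=3: a_3=3, p_3 = 3*10 + 7 = 37, q_3 = 3*3 + 2 = 11.
q_3 = 11 > 6, so the last convergent with denominator <= 6 is p_2/q_2 = 10/3.
The closest fraction with denominator <= 6 is either p_2/q_2 or the intermediate fraction (k*p_2 + p_1)/(k*q_2 + q_1) with the largest k >= 1 whose denominator stays <= 6; these approach x as k grows, and every other convergent or intermediate fraction in range is farther away.
Largest k: floor((6 - q_1)/q_2) = floor((6 - 2)/3) = 1.
That gives (1*10 + 7)/(1*3 + 2) = 17/5.
Compare the errors: |x - 10/3| = |37*3 - 10*11|/(11*3) = 1/33, and |x - 17/5| = |37*5 - 17*11|/(11*5) = 2/55.
Cross-multiplying, 1*55 = 55 < 66 = 2*33, so 1/33 is smaller: the convergent 10/3 is closer to x than 17/5.

10/3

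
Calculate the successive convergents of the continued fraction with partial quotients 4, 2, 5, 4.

Using the convergent recurrence p_i = a_i*p_{i-1} + p_{i-2}, q_i = a_i*q_{i-1} + q_{i-2} with p_{-2}=0, p_{-1}=1, q_{-2}=1, q_{-1}=0:
  i=0: a_0=4, p_0 = 4*1 + 0 = 4, q_0 = 4*0 + 1 = 1.
  i=1: a_1=2, p_1 = 2*4 + 1 = 9, q_1 = 2*1 + 0 = 2.
  i=2: a_2=5, p_2 = 5*9 + 4 = 49, q_2 = 5*2 + 1 = 11.
  i=3: a_3=4, p_3 = 4*49 + 9 = 205, q_3 = 4*11 + 2 = 46.

4/1, 9/2, 49/11, 205/46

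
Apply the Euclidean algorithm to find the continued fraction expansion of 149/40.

[3; 1, 2, 1, 1, 1, 3]

Run the Euclidean algorithm on 149 and 40; the successive quotients are the partial quotients a_0, a_1, ... (each step inverts the fractional part left over by the previous one):
  149 = 3*40 + 29, so a_0 = 3.
  40 = 1*29 + 11, so a_1 = 1.
  29 = 2*11 + 7, so a_2 = 2.
  11 = 1*7 + 4, so a_3 = 1.
  7 = 1*4 + 3, so a_4 = 1.
  4 = 1*3 + 1, so a_5 = 1.
  3 = 3*1 + 0, so a_6 = 3.
The remainder reaches 0 after 7 divisions, so the expansion has 7 partial quotients, read off in order.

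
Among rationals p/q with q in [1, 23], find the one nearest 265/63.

80/19

Expand x = 265/63 as a continued fraction with the Euclidean algorithm:
  265 = 4*63 + 13, so a_0 = 4.
  63 = 4*13 + 11, so a_1 = 4.
  13 = 1*11 + 2, so a_2 = 1.
  11 = 5*2 + 1, so a_3 = 5.
  2 = 2*1 + 0, so a_4 = 2.
so x = [4; 4, 1, 5, 2].
Convergents (p_i = a_i*p_{i-1} + p_{i-2}, q_i = a_i*q_{i-1} + q_{i-2} with p_{-2}=0, p_{-1}=1, q_{-2}=1, q_{-1}=0), until the denominator exceeds 23:
  i=0: a_0=4, p_0 = 4*1 + 0 = 4, q_0 = 4*0 + 1 = 1.
  i=1: a_1=4, p_1 = 4*4 + 1 = 17, q_1 = 4*1 + 0 = 4.
  i=2: a_2=1, p_2 = 1*17 + 4 = 21, q_2 = 1*4 + 1 = 5.
  i=3: a_3=5, p_3 = 5*21 + 17 = 122, q_3 = 5*5 + 4 = 29.
q_3 = 29 > 23, so the last convergent with denominator <= 23 is p_2/q_2 = 21/5.
The closest fraction with denominator <= 23 is either p_2/q_2 or the intermediate fraction (k*p_2 + p_1)/(k*q_2 + q_1) with the largest k >= 1 whose denominator stays <= 23; these approach x as k grows, and every other convergent or intermediate fraction in range is farther away.
Largest k: floor((23 - q_1)/q_2) = floor((23 - 4)/5) = 3.
That gives (3*21 + 17)/(3*5 + 4) = 80/19.
Compare the errors: |x - 21/5| = |265*5 - 21*63|/(63*5) = 2/315, and |x - 80/19| = |265*19 - 80*63|/(63*19) = 5/1197.
Cross-multiplying, 5*315 = 1575 < 2394 = 2*1197, so 5/1197 is smaller: the intermediate fraction 80/19 is closer to x than 21/5.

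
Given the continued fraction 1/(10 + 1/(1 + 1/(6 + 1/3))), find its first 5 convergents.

Using the convergent recurrence p_i = a_i*p_{i-1} + p_{i-2}, q_i = a_i*q_{i-1} + q_{i-2} with p_{-2}=0, p_{-1}=1, q_{-2}=1, q_{-1}=0:
  i=0: a_0=0, p_0 = 0*1 + 0 = 0, q_0 = 0*0 + 1 = 1.
  i=1: a_1=10, p_1 = 10*0 + 1 = 1, q_1 = 10*1 + 0 = 10.
  i=2: a_2=1, p_2 = 1*1 + 0 = 1, q_2 = 1*10 + 1 = 11.
  i=3: a_3=6, p_3 = 6*1 + 1 = 7, q_3 = 6*11 + 10 = 76.
  i=4: a_4=3, p_4 = 3*7 + 1 = 22, q_4 = 3*76 + 11 = 239.

0/1, 1/10, 1/11, 7/76, 22/239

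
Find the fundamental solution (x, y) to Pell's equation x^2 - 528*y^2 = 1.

(x, y) = (23, 1)

First expand sqrt(528) as a continued fraction. With x_i = (sqrt(528) + m_i)/d_i and (m_0, d_0) = (0, 1): a_0 = floor(sqrt(528)) = 22, since 22^2 = 484 <= 528 < 529 = 23^2.
Iterate m_{i+1} = d_i*a_i - m_i, d_{i+1} = (528 - m_{i+1}^2)/d_i, a_{i+1} = floor((a_0 + m_{i+1})/d_{i+1}):
  m_1 = 1*22 - 0 = 22, d_1 = (528 - 22^2)/1 = 44/1 = 44, a_1 = floor((22 + 22)/44) = 1.
  m_2 = 44*1 - 22 = 22, d_2 = (528 - 22^2)/44 = 44/44 = 1, a_2 = floor((22 + 22)/1) = 44.
  m_3 = 1*44 - 22 = 22, d_3 = (528 - 22^2)/1 = 44/1 = 44: (m_3, d_3) = (m_1, d_1) = (22, 44), so from here the quotients repeat a_1, a_2; the period length is 2.
So sqrt(528) = [22; (1, 44)] with period length k = 2.
k is even, so the fundamental solution of x^2 - 528y^2 = 1 is (p_{k-1}, q_{k-1}) = (p_1, q_1); compute convergents through index 1.
Convergents (p_i = a_i*p_{i-1} + p_{i-2}, q_i = a_i*q_{i-1} + q_{i-2} with p_{-2}=0, p_{-1}=1, q_{-2}=1, q_{-1}=0):
  i=0: a_0=22, p_0 = 22*1 + 0 = 22, q_0 = 22*0 + 1 = 1.
  i=1: a_1=1, p_1 = 1*22 + 1 = 23, q_1 = 1*1 + 0 = 1.
Check: 23^2 - 528*1^2 = 529 - 528 = 1, so (x, y) = (23, 1) solves the equation, and by the theorem it is the least positive solution.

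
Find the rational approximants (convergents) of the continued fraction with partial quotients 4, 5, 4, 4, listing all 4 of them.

4/1, 21/5, 88/21, 373/89

Using the convergent recurrence p_i = a_i*p_{i-1} + p_{i-2}, q_i = a_i*q_{i-1} + q_{i-2} with p_{-2}=0, p_{-1}=1, q_{-2}=1, q_{-1}=0:
  i=0: a_0=4, p_0 = 4*1 + 0 = 4, q_0 = 4*0 + 1 = 1.
  i=1: a_1=5, p_1 = 5*4 + 1 = 21, q_1 = 5*1 + 0 = 5.
  i=2: a_2=4, p_2 = 4*21 + 4 = 88, q_2 = 4*5 + 1 = 21.
  i=3: a_3=4, p_3 = 4*88 + 21 = 373, q_3 = 4*21 + 5 = 89.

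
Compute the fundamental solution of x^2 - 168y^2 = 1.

(x, y) = (13, 1)

First expand sqrt(168) as a continued fraction. With x_i = (sqrt(168) + m_i)/d_i and (m_0, d_0) = (0, 1): a_0 = floor(sqrt(168)) = 12, since 12^2 = 144 <= 168 < 169 = 13^2.
Iterate m_{i+1} = d_i*a_i - m_i, d_{i+1} = (168 - m_{i+1}^2)/d_i, a_{i+1} = floor((a_0 + m_{i+1})/d_{i+1}):
  m_1 = 1*12 - 0 = 12, d_1 = (168 - 12^2)/1 = 24/1 = 24, a_1 = floor((12 + 12)/24) = 1.
  m_2 = 24*1 - 12 = 12, d_2 = (168 - 12^2)/24 = 24/24 = 1, a_2 = floor((12 + 12)/1) = 24.
  m_3 = 1*24 - 12 = 12, d_3 = (168 - 12^2)/1 = 24/1 = 24: (m_3, d_3) = (m_1, d_1) = (12, 24), so from here the quotients repeat a_1, a_2; the period length is 2.
So sqrt(168) = [12; (1, 24)] with period length k = 2.
k is even, so the fundamental solution of x^2 - 168y^2 = 1 is (p_{k-1}, q_{k-1}) = (p_1, q_1); compute convergents through index 1.
Convergents (p_i = a_i*p_{i-1} + p_{i-2}, q_i = a_i*q_{i-1} + q_{i-2} with p_{-2}=0, p_{-1}=1, q_{-2}=1, q_{-1}=0):
  i=0: a_0=12, p_0 = 12*1 + 0 = 12, q_0 = 12*0 + 1 = 1.
  i=1: a_1=1, p_1 = 1*12 + 1 = 13, q_1 = 1*1 + 0 = 1.
Check: 13^2 - 168*1^2 = 169 - 168 = 1, so (x, y) = (13, 1) solves the equation, and by the theorem it is the least positive solution.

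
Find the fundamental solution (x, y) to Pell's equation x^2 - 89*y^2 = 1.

(x, y) = (500001, 53000)

First expand sqrt(89) as a continued fraction. With x_i = (sqrt(89) + m_i)/d_i and (m_0, d_0) = (0, 1): a_0 = floor(sqrt(89)) = 9, since 9^2 = 81 <= 89 < 100 = 10^2.
Iterate m_{i+1} = d_i*a_i - m_i, d_{i+1} = (89 - m_{i+1}^2)/d_i, a_{i+1} = floor((a_0 + m_{i+1})/d_{i+1}):
  m_1 = 1*9 - 0 = 9, d_1 = (89 - 9^2)/1 = 8/1 = 8, a_1 = floor((9 + 9)/8) = 2.
  m_2 = 8*2 - 9 = 7, d_2 = (89 - 7^2)/8 = 40/8 = 5, a_2 = floor((9 + 7)/5) = 3.
  m_3 = 5*3 - 7 = 8, d_3 = (89 - 8^2)/5 = 25/5 = 5, a_3 = floor((9 + 8)/5) = 3.
  m_4 = 5*3 - 8 = 7, d_4 = (89 - 7^2)/5 = 40/5 = 8, a_4 = floor((9 + 7)/8) = 2.
  m_5 = 8*2 - 7 = 9, d_5 = (89 - 9^2)/8 = 8/8 = 1, a_5 = floor((9 + 9)/1) = 18.
  m_6 = 1*18 - 9 = 9, d_6 = (89 - 9^2)/1 = 8/1 = 8: (m_6, d_6) = (m_1, d_1) = (9, 8), so from here the quotients repeat a_1, ..., a_5; the period length is 5.
So sqrt(89) = [9; (2, 3, 3, 2, 18)] with period length k = 5.
k is odd, so (p_{k-1}, q_{k-1}) only solves x^2 - 89y^2 = -1 and the fundamental solution of x^2 - 89y^2 = 1 is (p_{2k-1}, q_{2k-1}) = (p_9, q_9); compute convergents through index 9, running through the period twice.
Convergents (p_i = a_i*p_{i-1} + p_{i-2}, q_i = a_i*q_{i-1} + q_{i-2} with p_{-2}=0, p_{-1}=1, q_{-2}=1, q_{-1}=0):
  i=0: a_0=9, p_0 = 9*1 + 0 = 9, q_0 = 9*0 + 1 = 1.
  i=1: a_1=2, p_1 = 2*9 + 1 = 19, q_1 = 2*1 + 0 = 2.
  i=2: a_2=3, p_2 = 3*19 + 9 = 66, q_2 = 3*2 + 1 = 7.
  i=3: a_3=3, p_3 = 3*66 + 19 = 217, q_3 = 3*7 + 2 = 23.
  i=4: a_4=2, p_4 = 2*217 + 66 = 500, q_4 = 2*23 + 7 = 53.
  i=5: a_5=18, p_5 = 18*500 + 217 = 9217, q_5 = 18*53 + 23 = 977.
  i=6: a_6=2, p_6 = 2*9217 + 500 = 18934, q_6 = 2*977 + 53 = 2007.
  i=7: a_7=3, p_7 = 3*18934 + 9217 = 66019, q_7 = 3*2007 + 977 = 6998.
  i=8: a_8=3, p_8 = 3*66019 + 18934 = 216991, q_8 = 3*6998 + 2007 = 23001.
  i=9: a_9=2, p_9 = 2*216991 + 66019 = 500001, q_9 = 2*23001 + 6998 = 53000.
Indeed p_4^2 - 89*q_4^2 = 250000 - 250001 = -1, not +1.
Check: 500001^2 - 89*53000^2 = 250001000001 - 250001000000 = 1, so (x, y) = (500001, 53000) solves the equation, and by the theorem it is the least positive solution.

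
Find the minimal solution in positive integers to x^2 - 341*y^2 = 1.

First expand sqrt(341) as a continued fraction. With x_i = (sqrt(341) + m_i)/d_i and (m_0, d_0) = (0, 1): a_0 = floor(sqrt(341)) = 18, since 18^2 = 324 <= 341 < 361 = 19^2.
Iterate m_{i+1} = d_i*a_i - m_i, d_{i+1} = (341 - m_{i+1}^2)/d_i, a_{i+1} = floor((a_0 + m_{i+1})/d_{i+1}):
  m_1 = 1*18 - 0 = 18, d_1 = (341 - 18^2)/1 = 17/1 = 17, a_1 = floor((18 + 18)/17) = 2.
  m_2 = 17*2 - 18 = 16, d_2 = (341 - 16^2)/17 = 85/17 = 5, a_2 = floor((18 + 16)/5) = 6.
  m_3 = 5*6 - 16 = 14, d_3 = (341 - 14^2)/5 = 145/5 = 29, a_3 = floor((18 + 14)/29) = 1.
  m_4 = 29*1 - 14 = 15, d_4 = (341 - 15^2)/29 = 116/29 = 4, a_4 = floor((18 + 15)/4) = 8.
  m_5 = 4*8 - 15 = 17, d_5 = (341 - 17^2)/4 = 52/4 = 13, a_5 = floor((18 + 17)/13) = 2.
  m_6 = 13*2 - 17 = 9, d_6 = (341 - 9^2)/13 = 260/13 = 20, a_6 = floor((18 + 9)/20) = 1.
  m_7 = 20*1 - 9 = 11, d_7 = (341 - 11^2)/20 = 220/20 = 11, a_7 = floor((18 + 11)/11) = 2.
  m_8 = 11*2 - 11 = 11, d_8 = (341 - 11^2)/11 = 220/11 = 20, a_8 = floor((18 + 11)/20) = 1.
  m_9 = 20*1 - 11 = 9, d_9 = (341 - 9^2)/20 = 260/20 = 13, a_9 = floor((18 + 9)/13) = 2.
  m_10 = 13*2 - 9 = 17, d_10 = (341 - 17^2)/13 = 52/13 = 4, a_10 = floor((18 + 17)/4) = 8.
  m_11 = 4*8 - 17 = 15, d_11 = (341 - 15^2)/4 = 116/4 = 29, a_11 = floor((18 + 15)/29) = 1.
  m_12 = 29*1 - 15 = 14, d_12 = (341 - 14^2)/29 = 145/29 = 5, a_12 = floor((18 + 14)/5) = 6.
  m_13 = 5*6 - 14 = 16, d_13 = (341 - 16^2)/5 = 85/5 = 17, a_13 = floor((18 + 16)/17) = 2.
  m_14 = 17*2 - 16 = 18, d_14 = (341 - 18^2)/17 = 17/17 = 1, a_14 = floor((18 + 18)/1) = 36.
  m_15 = 1*36 - 18 = 18, d_15 = (341 - 18^2)/1 = 17/1 = 17: (m_15, d_15) = (m_1, d_1) = (18, 17), so from here the quotients repeat a_1, ..., a_14; the period length is 14.
So sqrt(341) = [18; (2, 6, 1, 8, 2, 1, 2, 1, 2, 8, 1, 6, 2, 36)] with period length k = 14.
k is even, so the fundamental solution of x^2 - 341y^2 = 1 is (p_{k-1}, q_{k-1}) = (p_13, q_13); compute convergents through index 13.
Convergents (p_i = a_i*p_{i-1} + p_{i-2}, q_i = a_i*q_{i-1} + q_{i-2} with p_{-2}=0, p_{-1}=1, q_{-2}=1, q_{-1}=0):
  i=0: a_0=18, p_0 = 18*1 + 0 = 18, q_0 = 18*0 + 1 = 1.
  i=1: a_1=2, p_1 = 2*18 + 1 = 37, q_1 = 2*1 + 0 = 2.
  i=2: a_2=6, p_2 = 6*37 + 18 = 240, q_2 = 6*2 + 1 = 13.
  i=3: a_3=1, p_3 = 1*240 + 37 = 277, q_3 = 1*13 + 2 = 15.
  i=4: a_4=8, p_4 = 8*277 + 240 = 2456, q_4 = 8*15 + 13 = 133.
  i=5: a_5=2, p_5 = 2*2456 + 277 = 5189, q_5 = 2*133 + 15 = 281.
  i=6: a_6=1, p_6 = 1*5189 + 2456 = 7645, q_6 = 1*281 + 133 = 414.
  i=7: a_7=2, p_7 = 2*7645 + 5189 = 20479, q_7 = 2*414 + 281 = 1109.
  i=8: a_8=1, p_8 = 1*20479 + 7645 = 28124, q_8 = 1*1109 + 414 = 1523.
  i=9: a_9=2, p_9 = 2*28124 + 20479 = 76727, q_9 = 2*1523 + 1109 = 4155.
  i=10: a_10=8, p_10 = 8*76727 + 28124 = 641940, q_10 = 8*4155 + 1523 = 34763.
  i=11: a_11=1, p_11 = 1*641940 + 76727 = 718667, q_11 = 1*34763 + 4155 = 38918.
  i=12: a_12=6, p_12 = 6*718667 + 641940 = 4953942, q_12 = 6*38918 + 34763 = 268271.
  i=13: a_13=2, p_13 = 2*4953942 + 718667 = 10626551, q_13 = 2*268271 + 38918 = 575460.
Check: 10626551^2 - 341*575460^2 = 112923586155601 - 112923586155600 = 1, so (x, y) = (10626551, 575460) solves the equation, and by the theorem it is the least positive solution.

(x, y) = (10626551, 575460)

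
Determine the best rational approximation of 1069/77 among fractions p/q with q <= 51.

Expand x = 1069/77 as a continued fraction with the Euclidean algorithm:
  1069 = 13*77 + 68, so a_0 = 13.
  77 = 1*68 + 9, so a_1 = 1.
  68 = 7*9 + 5, so a_2 = 7.
  9 = 1*5 + 4, so a_3 = 1.
  5 = 1*4 + 1, so a_4 = 1.
  4 = 4*1 + 0, so a_5 = 4.
so x = [13; 1, 7, 1, 1, 4].
Convergents (p_i = a_i*p_{i-1} + p_{i-2}, q_i = a_i*q_{i-1} + q_{i-2} with p_{-2}=0, p_{-1}=1, q_{-2}=1, q_{-1}=0), until the denominator exceeds 51:
  i=0: a_0=13, p_0 = 13*1 + 0 = 13, q_0 = 13*0 + 1 = 1.
  i=1: a_1=1, p_1 = 1*13 + 1 = 14, q_1 = 1*1 + 0 = 1.
  i=2: a_2=7, p_2 = 7*14 + 13 = 111, q_2 = 7*1 + 1 = 8.
  i=3: a_3=1, p_3 = 1*111 + 14 = 125, q_3 = 1*8 + 1 = 9.
  i=4: a_4=1, p_4 = 1*125 + 111 = 236, q_4 = 1*9 + 8 = 17.
  i=5: a_5=4, p_5 = 4*236 + 125 = 1069, q_5 = 4*17 + 9 = 77.
q_5 = 77 > 51, so the last convergent with denominator <= 51 is p_4/q_4 = 236/17.
The closest fraction with denominator <= 51 is either p_4/q_4 or the intermediate fraction (k*p_4 + p_3)/(k*q_4 + q_3) with the largest k >= 1 whose denominator stays <= 51; these approach x as k grows, and every other convergent or intermediate fraction in range is farther away.
Largest k: floor((51 - q_3)/q_4) = floor((51 - 9)/17) = 2.
That gives (2*236 + 125)/(2*17 + 9) = 597/43.
Compare the errors: |x - 236/17| = |1069*17 - 236*77|/(77*17) = 1/1309, and |x - 597/43| = |1069*43 - 597*77|/(77*43) = 2/3311.
Cross-multiplying, 2*1309 = 2618 < 3311 = 1*3311, so 2/3311 is smaller: the intermediate fraction 597/43 is closer to x than 236/17.

597/43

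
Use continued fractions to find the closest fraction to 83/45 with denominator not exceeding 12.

11/6

Expand x = 83/45 as a continued fraction with the Euclidean algorithm:
  83 = 1*45 + 38, so a_0 = 1.
  45 = 1*38 + 7, so a_1 = 1.
  38 = 5*7 + 3, so a_2 = 5.
  7 = 2*3 + 1, so a_3 = 2.
  3 = 3*1 + 0, so a_4 = 3.
so x = [1; 1, 5, 2, 3].
Convergents (p_i = a_i*p_{i-1} + p_{i-2}, q_i = a_i*q_{i-1} + q_{i-2} with p_{-2}=0, p_{-1}=1, q_{-2}=1, q_{-1}=0), until the denominator exceeds 12:
  i=0: a_0=1, p_0 = 1*1 + 0 = 1, q_0 = 1*0 + 1 = 1.
  i=1: a_1=1, p_1 = 1*1 + 1 = 2, q_1 = 1*1 + 0 = 1.
  i=2: a_2=5, p_2 = 5*2 + 1 = 11, q_2 = 5*1 + 1 = 6.
  i=3: a_3=2, p_3 = 2*11 + 2 = 24, q_3 = 2*6 + 1 = 13.
q_3 = 13 > 12, so the last convergent with denominator <= 12 is p_2/q_2 = 11/6.
The closest fraction with denominator <= 12 is either p_2/q_2 or the intermediate fraction (k*p_2 + p_1)/(k*q_2 + q_1) with the largest k >= 1 whose denominator stays <= 12; these approach x as k grows, and every other convergent or intermediate fraction in range is farther away.
Largest k: floor((12 - q_1)/q_2) = floor((12 - 1)/6) = 1.
That gives (1*11 + 2)/(1*6 + 1) = 13/7.
Compare the errors: |x - 11/6| = |83*6 - 11*45|/(45*6) = 3/270, and |x - 13/7| = |83*7 - 13*45|/(45*7) = 4/315.
Cross-multiplying, 3*315 = 945 < 1080 = 4*270, so 3/270 is smaller: the convergent 11/6 is closer to x than 13/7.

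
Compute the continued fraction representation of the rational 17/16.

Run the Euclidean algorithm on 17 and 16; the successive quotients are the partial quotients a_0, a_1, ... (each step inverts the fractional part left over by the previous one):
  17 = 1*16 + 1, so a_0 = 1.
  16 = 16*1 + 0, so a_1 = 16.
The remainder reaches 0 after 2 divisions, so the expansion has 2 partial quotients, read off in order.

[1; 16]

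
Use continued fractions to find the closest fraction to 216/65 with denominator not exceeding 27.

83/25

Expand x = 216/65 as a continued fraction with the Euclidean algorithm:
  216 = 3*65 + 21, so a_0 = 3.
  65 = 3*21 + 2, so a_1 = 3.
  21 = 10*2 + 1, so a_2 = 10.
  2 = 2*1 + 0, so a_3 = 2.
so x = [3; 3, 10, 2].
Convergents (p_i = a_i*p_{i-1} + p_{i-2}, q_i = a_i*q_{i-1} + q_{i-2} with p_{-2}=0, p_{-1}=1, q_{-2}=1, q_{-1}=0), until the denominator exceeds 27:
  i=0: a_0=3, p_0 = 3*1 + 0 = 3, q_0 = 3*0 + 1 = 1.
  i=1: a_1=3, p_1 = 3*3 + 1 = 10, q_1 = 3*1 + 0 = 3.
  i=2: a_2=10, p_2 = 10*10 + 3 = 103, q_2 = 10*3 + 1 = 31.
q_2 = 31 > 27, so the last convergent with denominator <= 27 is p_1/q_1 = 10/3.
The closest fraction with denominator <= 27 is either p_1/q_1 or the intermediate fraction (k*p_1 + p_0)/(k*q_1 + q_0) with the largest k >= 1 whose denominator stays <= 27; these approach x as k grows, and every other convergent or intermediate fraction in range is farther away.
Largest k: floor((27 - q_0)/q_1) = floor((27 - 1)/3) = 8.
That gives (8*10 + 3)/(8*3 + 1) = 83/25.
Compare the errors: |x - 10/3| = |216*3 - 10*65|/(65*3) = 2/195, and |x - 83/25| = |216*25 - 83*65|/(65*25) = 5/1625.
Cross-multiplying, 5*195 = 975 < 3250 = 2*1625, so 5/1625 is smaller: the intermediate fraction 83/25 is closer to x than 10/3.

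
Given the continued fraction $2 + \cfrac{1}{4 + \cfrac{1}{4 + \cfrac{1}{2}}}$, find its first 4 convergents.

2/1, 9/4, 38/17, 85/38

Using the convergent recurrence p_i = a_i*p_{i-1} + p_{i-2}, q_i = a_i*q_{i-1} + q_{i-2} with p_{-2}=0, p_{-1}=1, q_{-2}=1, q_{-1}=0:
  i=0: a_0=2, p_0 = 2*1 + 0 = 2, q_0 = 2*0 + 1 = 1.
  i=1: a_1=4, p_1 = 4*2 + 1 = 9, q_1 = 4*1 + 0 = 4.
  i=2: a_2=4, p_2 = 4*9 + 2 = 38, q_2 = 4*4 + 1 = 17.
  i=3: a_3=2, p_3 = 2*38 + 9 = 85, q_3 = 2*17 + 4 = 38.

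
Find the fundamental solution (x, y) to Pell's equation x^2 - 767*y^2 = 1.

First expand sqrt(767) as a continued fraction. With x_i = (sqrt(767) + m_i)/d_i and (m_0, d_0) = (0, 1): a_0 = floor(sqrt(767)) = 27, since 27^2 = 729 <= 767 < 784 = 28^2.
Iterate m_{i+1} = d_i*a_i - m_i, d_{i+1} = (767 - m_{i+1}^2)/d_i, a_{i+1} = floor((a_0 + m_{i+1})/d_{i+1}):
  m_1 = 1*27 - 0 = 27, d_1 = (767 - 27^2)/1 = 38/1 = 38, a_1 = floor((27 + 27)/38) = 1.
  m_2 = 38*1 - 27 = 11, d_2 = (767 - 11^2)/38 = 646/38 = 17, a_2 = floor((27 + 11)/17) = 2.
  m_3 = 17*2 - 11 = 23, d_3 = (767 - 23^2)/17 = 238/17 = 14, a_3 = floor((27 + 23)/14) = 3.
  m_4 = 14*3 - 23 = 19, d_4 = (767 - 19^2)/14 = 406/14 = 29, a_4 = floor((27 + 19)/29) = 1.
  m_5 = 29*1 - 19 = 10, d_5 = (767 - 10^2)/29 = 667/29 = 23, a_5 = floor((27 + 10)/23) = 1.
  m_6 = 23*1 - 10 = 13, d_6 = (767 - 13^2)/23 = 598/23 = 26, a_6 = floor((27 + 13)/26) = 1.
  m_7 = 26*1 - 13 = 13, d_7 = (767 - 13^2)/26 = 598/26 = 23, a_7 = floor((27 + 13)/23) = 1.
  m_8 = 23*1 - 13 = 10, d_8 = (767 - 10^2)/23 = 667/23 = 29, a_8 = floor((27 + 10)/29) = 1.
  m_9 = 29*1 - 10 = 19, d_9 = (767 - 19^2)/29 = 406/29 = 14, a_9 = floor((27 + 19)/14) = 3.
  m_10 = 14*3 - 19 = 23, d_10 = (767 - 23^2)/14 = 238/14 = 17, a_10 = floor((27 + 23)/17) = 2.
  m_11 = 17*2 - 23 = 11, d_11 = (767 - 11^2)/17 = 646/17 = 38, a_11 = floor((27 + 11)/38) = 1.
  m_12 = 38*1 - 11 = 27, d_12 = (767 - 27^2)/38 = 38/38 = 1, a_12 = floor((27 + 27)/1) = 54.
  m_13 = 1*54 - 27 = 27, d_13 = (767 - 27^2)/1 = 38/1 = 38: (m_13, d_13) = (m_1, d_1) = (27, 38), so from here the quotients repeat a_1, ..., a_12; the period length is 12.
So sqrt(767) = [27; (1, 2, 3, 1, 1, 1, 1, 1, 3, 2, 1, 54)] with period length k = 12.
k is even, so the fundamental solution of x^2 - 767y^2 = 1 is (p_{k-1}, q_{k-1}) = (p_11, q_11); compute convergents through index 11.
Convergents (p_i = a_i*p_{i-1} + p_{i-2}, q_i = a_i*q_{i-1} + q_{i-2} with p_{-2}=0, p_{-1}=1, q_{-2}=1, q_{-1}=0):
  i=0: a_0=27, p_0 = 27*1 + 0 = 27, q_0 = 27*0 + 1 = 1.
  i=1: a_1=1, p_1 = 1*27 + 1 = 28, q_1 = 1*1 + 0 = 1.
  i=2: a_2=2, p_2 = 2*28 + 27 = 83, q_2 = 2*1 + 1 = 3.
  i=3: a_3=3, p_3 = 3*83 + 28 = 277, q_3 = 3*3 + 1 = 10.
  i=4: a_4=1, p_4 = 1*277 + 83 = 360, q_4 = 1*10 + 3 = 13.
  i=5: a_5=1, p_5 = 1*360 + 277 = 637, q_5 = 1*13 + 10 = 23.
  i=6: a_6=1, p_6 = 1*637 + 360 = 997, q_6 = 1*23 + 13 = 36.
  i=7: a_7=1, p_7 = 1*997 + 637 = 1634, q_7 = 1*36 + 23 = 59.
  i=8: a_8=1, p_8 = 1*1634 + 997 = 2631, q_8 = 1*59 + 36 = 95.
  i=9: a_9=3, p_9 = 3*2631 + 1634 = 9527, q_9 = 3*95 + 59 = 344.
  i=10: a_10=2, p_10 = 2*9527 + 2631 = 21685, q_10 = 2*344 + 95 = 783.
  i=11: a_11=1, p_11 = 1*21685 + 9527 = 31212, q_11 = 1*783 + 344 = 1127.
Check: 31212^2 - 767*1127^2 = 974188944 - 974188943 = 1, so (x, y) = (31212, 1127) solves the equation, and by the theorem it is the least positive solution.

(x, y) = (31212, 1127)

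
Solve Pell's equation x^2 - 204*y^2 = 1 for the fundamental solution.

(x, y) = (4999, 350)

First expand sqrt(204) as a continued fraction. With x_i = (sqrt(204) + m_i)/d_i and (m_0, d_0) = (0, 1): a_0 = floor(sqrt(204)) = 14, since 14^2 = 196 <= 204 < 225 = 15^2.
Iterate m_{i+1} = d_i*a_i - m_i, d_{i+1} = (204 - m_{i+1}^2)/d_i, a_{i+1} = floor((a_0 + m_{i+1})/d_{i+1}):
  m_1 = 1*14 - 0 = 14, d_1 = (204 - 14^2)/1 = 8/1 = 8, a_1 = floor((14 + 14)/8) = 3.
  m_2 = 8*3 - 14 = 10, d_2 = (204 - 10^2)/8 = 104/8 = 13, a_2 = floor((14 + 10)/13) = 1.
  m_3 = 13*1 - 10 = 3, d_3 = (204 - 3^2)/13 = 195/13 = 15, a_3 = floor((14 + 3)/15) = 1.
  m_4 = 15*1 - 3 = 12, d_4 = (204 - 12^2)/15 = 60/15 = 4, a_4 = floor((14 + 12)/4) = 6.
  m_5 = 4*6 - 12 = 12, d_5 = (204 - 12^2)/4 = 60/4 = 15, a_5 = floor((14 + 12)/15) = 1.
  m_6 = 15*1 - 12 = 3, d_6 = (204 - 3^2)/15 = 195/15 = 13, a_6 = floor((14 + 3)/13) = 1.
  m_7 = 13*1 - 3 = 10, d_7 = (204 - 10^2)/13 = 104/13 = 8, a_7 = floor((14 + 10)/8) = 3.
  m_8 = 8*3 - 10 = 14, d_8 = (204 - 14^2)/8 = 8/8 = 1, a_8 = floor((14 + 14)/1) = 28.
  m_9 = 1*28 - 14 = 14, d_9 = (204 - 14^2)/1 = 8/1 = 8: (m_9, d_9) = (m_1, d_1) = (14, 8), so from here the quotients repeat a_1, ..., a_8; the period length is 8.
So sqrt(204) = [14; (3, 1, 1, 6, 1, 1, 3, 28)] with period length k = 8.
k is even, so the fundamental solution of x^2 - 204y^2 = 1 is (p_{k-1}, q_{k-1}) = (p_7, q_7); compute convergents through index 7.
Convergents (p_i = a_i*p_{i-1} + p_{i-2}, q_i = a_i*q_{i-1} + q_{i-2} with p_{-2}=0, p_{-1}=1, q_{-2}=1, q_{-1}=0):
  i=0: a_0=14, p_0 = 14*1 + 0 = 14, q_0 = 14*0 + 1 = 1.
  i=1: a_1=3, p_1 = 3*14 + 1 = 43, q_1 = 3*1 + 0 = 3.
  i=2: a_2=1, p_2 = 1*43 + 14 = 57, q_2 = 1*3 + 1 = 4.
  i=3: a_3=1, p_3 = 1*57 + 43 = 100, q_3 = 1*4 + 3 = 7.
  i=4: a_4=6, p_4 = 6*100 + 57 = 657, q_4 = 6*7 + 4 = 46.
  i=5: a_5=1, p_5 = 1*657 + 100 = 757, q_5 = 1*46 + 7 = 53.
  i=6: a_6=1, p_6 = 1*757 + 657 = 1414, q_6 = 1*53 + 46 = 99.
  i=7: a_7=3, p_7 = 3*1414 + 757 = 4999, q_7 = 3*99 + 53 = 350.
Check: 4999^2 - 204*350^2 = 24990001 - 24990000 = 1, so (x, y) = (4999, 350) solves the equation, and by the theorem it is the least positive solution.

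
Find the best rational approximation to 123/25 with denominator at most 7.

34/7

Expand x = 123/25 as a continued fraction with the Euclidean algorithm:
  123 = 4*25 + 23, so a_0 = 4.
  25 = 1*23 + 2, so a_1 = 1.
  23 = 11*2 + 1, so a_2 = 11.
  2 = 2*1 + 0, so a_3 = 2.
so x = [4; 1, 11, 2].
Convergents (p_i = a_i*p_{i-1} + p_{i-2}, q_i = a_i*q_{i-1} + q_{i-2} with p_{-2}=0, p_{-1}=1, q_{-2}=1, q_{-1}=0), until the denominator exceeds 7:
  i=0: a_0=4, p_0 = 4*1 + 0 = 4, q_0 = 4*0 + 1 = 1.
  i=1: a_1=1, p_1 = 1*4 + 1 = 5, q_1 = 1*1 + 0 = 1.
  i=2: a_2=11, p_2 = 11*5 + 4 = 59, q_2 = 11*1 + 1 = 12.
q_2 = 12 > 7, so the last convergent with denominator <= 7 is p_1/q_1 = 5/1.
The closest fraction with denominator <= 7 is either p_1/q_1 or the intermediate fraction (k*p_1 + p_0)/(k*q_1 + q_0) with the largest k >= 1 whose denominator stays <= 7; these approach x as k grows, and every other convergent or intermediate fraction in range is farther away.
Largest k: floor((7 - q_0)/q_1) = floor((7 - 1)/1) = 6.
That gives (6*5 + 4)/(6*1 + 1) = 34/7.
Compare the errors: |x - 5/1| = |123*1 - 5*25|/(25*1) = 2/25, and |x - 34/7| = |123*7 - 34*25|/(25*7) = 11/175.
Cross-multiplying, 11*25 = 275 < 350 = 2*175, so 11/175 is smaller: the intermediate fraction 34/7 is closer to x than 5/1.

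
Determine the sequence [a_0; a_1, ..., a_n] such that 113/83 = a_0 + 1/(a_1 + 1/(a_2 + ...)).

[1; 2, 1, 3, 3, 2]

Run the Euclidean algorithm on 113 and 83; the successive quotients are the partial quotients a_0, a_1, ... (each step inverts the fractional part left over by the previous one):
  113 = 1*83 + 30, so a_0 = 1.
  83 = 2*30 + 23, so a_1 = 2.
  30 = 1*23 + 7, so a_2 = 1.
  23 = 3*7 + 2, so a_3 = 3.
  7 = 3*2 + 1, so a_4 = 3.
  2 = 2*1 + 0, so a_5 = 2.
The remainder reaches 0 after 6 divisions, so the expansion has 6 partial quotients, read off in order.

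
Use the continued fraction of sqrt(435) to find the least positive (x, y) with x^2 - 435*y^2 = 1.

First expand sqrt(435) as a continued fraction. With x_i = (sqrt(435) + m_i)/d_i and (m_0, d_0) = (0, 1): a_0 = floor(sqrt(435)) = 20, since 20^2 = 400 <= 435 < 441 = 21^2.
Iterate m_{i+1} = d_i*a_i - m_i, d_{i+1} = (435 - m_{i+1}^2)/d_i, a_{i+1} = floor((a_0 + m_{i+1})/d_{i+1}):
  m_1 = 1*20 - 0 = 20, d_1 = (435 - 20^2)/1 = 35/1 = 35, a_1 = floor((20 + 20)/35) = 1.
  m_2 = 35*1 - 20 = 15, d_2 = (435 - 15^2)/35 = 210/35 = 6, a_2 = floor((20 + 15)/6) = 5.
  m_3 = 6*5 - 15 = 15, d_3 = (435 - 15^2)/6 = 210/6 = 35, a_3 = floor((20 + 15)/35) = 1.
  m_4 = 35*1 - 15 = 20, d_4 = (435 - 20^2)/35 = 35/35 = 1, a_4 = floor((20 + 20)/1) = 40.
  m_5 = 1*40 - 20 = 20, d_5 = (435 - 20^2)/1 = 35/1 = 35: (m_5, d_5) = (m_1, d_1) = (20, 35), so from here the quotients repeat a_1, ..., a_4; the period length is 4.
So sqrt(435) = [20; (1, 5, 1, 40)] with period length k = 4.
k is even, so the fundamental solution of x^2 - 435y^2 = 1 is (p_{k-1}, q_{k-1}) = (p_3, q_3); compute convergents through index 3.
Convergents (p_i = a_i*p_{i-1} + p_{i-2}, q_i = a_i*q_{i-1} + q_{i-2} with p_{-2}=0, p_{-1}=1, q_{-2}=1, q_{-1}=0):
  i=0: a_0=20, p_0 = 20*1 + 0 = 20, q_0 = 20*0 + 1 = 1.
  i=1: a_1=1, p_1 = 1*20 + 1 = 21, q_1 = 1*1 + 0 = 1.
  i=2: a_2=5, p_2 = 5*21 + 20 = 125, q_2 = 5*1 + 1 = 6.
  i=3: a_3=1, p_3 = 1*125 + 21 = 146, q_3 = 1*6 + 1 = 7.
Check: 146^2 - 435*7^2 = 21316 - 21315 = 1, so (x, y) = (146, 7) solves the equation, and by the theorem it is the least positive solution.

(x, y) = (146, 7)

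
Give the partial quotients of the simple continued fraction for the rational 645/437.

[1; 2, 9, 1, 9, 2]

Run the Euclidean algorithm on 645 and 437; the successive quotients are the partial quotients a_0, a_1, ... (each step inverts the fractional part left over by the previous one):
  645 = 1*437 + 208, so a_0 = 1.
  437 = 2*208 + 21, so a_1 = 2.
  208 = 9*21 + 19, so a_2 = 9.
  21 = 1*19 + 2, so a_3 = 1.
  19 = 9*2 + 1, so a_4 = 9.
  2 = 2*1 + 0, so a_5 = 2.
The remainder reaches 0 after 6 divisions, so the expansion has 6 partial quotients, read off in order.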